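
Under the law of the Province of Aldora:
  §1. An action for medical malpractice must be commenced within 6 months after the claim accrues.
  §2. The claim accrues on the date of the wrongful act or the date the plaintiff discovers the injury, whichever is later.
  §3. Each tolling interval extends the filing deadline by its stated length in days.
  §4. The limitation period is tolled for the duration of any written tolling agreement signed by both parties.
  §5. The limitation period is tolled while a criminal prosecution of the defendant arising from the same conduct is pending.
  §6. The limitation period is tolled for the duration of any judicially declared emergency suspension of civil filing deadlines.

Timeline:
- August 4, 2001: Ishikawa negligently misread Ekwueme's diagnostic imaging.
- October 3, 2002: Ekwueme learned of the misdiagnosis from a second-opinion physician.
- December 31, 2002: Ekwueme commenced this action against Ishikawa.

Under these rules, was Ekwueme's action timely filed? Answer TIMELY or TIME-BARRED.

The claim accrued on October 3, 2002 — the later of the August 4, 2001 act and the October 3, 2002 discovery.
The untolled deadline — 6 months after October 3, 2002 — is April 3, 2003.
Ekwueme filed on December 31, 2002, before the April 3, 2003 deadline, so the action is timely.

TIMELY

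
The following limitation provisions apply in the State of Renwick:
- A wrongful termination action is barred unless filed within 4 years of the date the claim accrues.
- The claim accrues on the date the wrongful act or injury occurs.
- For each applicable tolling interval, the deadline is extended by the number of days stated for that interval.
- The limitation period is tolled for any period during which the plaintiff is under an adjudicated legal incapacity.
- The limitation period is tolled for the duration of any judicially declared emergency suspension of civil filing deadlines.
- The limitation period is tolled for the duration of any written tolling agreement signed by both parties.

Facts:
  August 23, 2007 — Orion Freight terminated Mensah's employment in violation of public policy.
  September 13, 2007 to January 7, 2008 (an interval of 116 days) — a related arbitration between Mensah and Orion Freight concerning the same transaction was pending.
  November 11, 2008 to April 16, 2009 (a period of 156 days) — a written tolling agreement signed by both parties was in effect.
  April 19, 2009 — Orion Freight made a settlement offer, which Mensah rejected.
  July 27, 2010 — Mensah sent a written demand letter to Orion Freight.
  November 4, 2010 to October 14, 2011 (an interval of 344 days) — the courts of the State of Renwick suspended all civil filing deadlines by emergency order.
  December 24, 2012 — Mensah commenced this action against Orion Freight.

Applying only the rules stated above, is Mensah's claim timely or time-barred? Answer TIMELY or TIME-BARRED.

TIMELY

The claim accrued on August 23, 2007, the date of the act.
The untolled deadline — 4 years after August 23, 2007 — is August 23, 2011.
Because the written tolling agreement ran from November 11, 2008 to April 16, 2009, the deadline is extended by 156 days to January 26, 2012.
Because the emergency suspension of filing deadlines ran from November 4, 2010 to October 14, 2011, the deadline is extended by 344 days to January 4, 2013.
The pending related arbitration from September 13, 2007 to January 7, 2008 does not toll the period, because no stated rule makes a pending arbitration a tolling event.
Nothing else in the chronology tolls or restarts the period.
Mensah filed on December 24, 2012, before the January 4, 2013 deadline, so the action is timely.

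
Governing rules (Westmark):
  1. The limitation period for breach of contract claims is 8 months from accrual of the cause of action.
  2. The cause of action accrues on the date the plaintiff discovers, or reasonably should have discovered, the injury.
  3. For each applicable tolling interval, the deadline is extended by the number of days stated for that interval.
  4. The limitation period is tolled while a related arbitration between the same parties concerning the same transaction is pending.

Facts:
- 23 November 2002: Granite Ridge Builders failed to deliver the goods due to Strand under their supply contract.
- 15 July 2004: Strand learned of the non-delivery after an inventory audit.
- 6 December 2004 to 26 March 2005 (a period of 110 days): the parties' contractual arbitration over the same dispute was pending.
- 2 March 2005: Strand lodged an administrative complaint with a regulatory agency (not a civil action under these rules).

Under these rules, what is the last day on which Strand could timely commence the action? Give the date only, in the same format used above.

The claim did not accrue until Strand discovered the injury on 15 July 2004; the 23 November 2002 act date does not start the clock under the stated rule.
Adding the 8 months base period to 15 July 2004 gives a deadline of 15 March 2005, before any tolling.
Because the pending related arbitration ran from 6 December 2004 to 26 March 2005, the deadline is extended by 110 days to 3 July 2005.
The other events in the timeline have no effect on the limitation period under the stated rules.

3 July 2005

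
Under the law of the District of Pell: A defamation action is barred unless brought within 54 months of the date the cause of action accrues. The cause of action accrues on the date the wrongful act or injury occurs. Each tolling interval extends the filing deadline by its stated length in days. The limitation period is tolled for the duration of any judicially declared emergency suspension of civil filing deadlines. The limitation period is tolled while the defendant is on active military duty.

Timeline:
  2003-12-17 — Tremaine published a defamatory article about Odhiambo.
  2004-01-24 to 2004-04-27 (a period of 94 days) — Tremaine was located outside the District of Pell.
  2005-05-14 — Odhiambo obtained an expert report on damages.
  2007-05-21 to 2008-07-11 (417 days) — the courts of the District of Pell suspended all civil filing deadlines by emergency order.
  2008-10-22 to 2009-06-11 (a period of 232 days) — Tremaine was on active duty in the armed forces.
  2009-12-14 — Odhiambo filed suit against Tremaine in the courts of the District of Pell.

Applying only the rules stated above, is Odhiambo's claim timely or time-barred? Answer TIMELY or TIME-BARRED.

The limitation period began to run on 2003-12-17.
The untolled deadline — 54 months after 2003-12-17 — is 2008-06-17.
The emergency suspension of filing deadlines from 2007-05-21 to 2008-07-11 tolled the period for 417 days, extending the deadline to 2009-08-08.
The period was tolled for 232 days by the defendant's active military service (2008-10-22 to 2009-06-11), pushing the deadline to 2010-03-28.
No stated provision tolls the period for the defendant's absence, so the interval from 2004-01-24 to 2004-04-27 has no effect on the deadline.
Nothing else in the chronology tolls or restarts the period.
The 2009-12-14 filing precedes the 2010-03-28 deadline; the claim is timely.

TIMELY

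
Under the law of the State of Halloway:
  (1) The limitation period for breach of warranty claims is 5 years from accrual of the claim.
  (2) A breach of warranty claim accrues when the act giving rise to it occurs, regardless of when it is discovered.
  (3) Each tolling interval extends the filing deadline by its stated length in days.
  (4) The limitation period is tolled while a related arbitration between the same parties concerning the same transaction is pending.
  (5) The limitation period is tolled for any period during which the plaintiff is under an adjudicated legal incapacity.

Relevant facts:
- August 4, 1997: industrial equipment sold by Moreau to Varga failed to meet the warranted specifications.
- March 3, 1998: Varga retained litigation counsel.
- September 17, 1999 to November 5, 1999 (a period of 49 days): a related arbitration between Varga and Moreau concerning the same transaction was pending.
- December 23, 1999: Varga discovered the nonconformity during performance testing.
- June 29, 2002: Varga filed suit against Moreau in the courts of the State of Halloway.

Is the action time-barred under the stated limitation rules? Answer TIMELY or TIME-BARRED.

Because the rule ties accrual to occurrence, the claim accrued on August 4, 1997, not on the December 23, 1999 discovery date.
The untolled deadline — 5 years after August 4, 1997 — is August 4, 2002.
Because the pending related arbitration ran from September 17, 1999 to November 5, 1999, the deadline is extended by 49 days to September 22, 2002.
Nothing else in the chronology tolls or restarts the period.
Filing on June 29, 2002 beat the September 22, 2002 deadline — the action is timely.

TIMELY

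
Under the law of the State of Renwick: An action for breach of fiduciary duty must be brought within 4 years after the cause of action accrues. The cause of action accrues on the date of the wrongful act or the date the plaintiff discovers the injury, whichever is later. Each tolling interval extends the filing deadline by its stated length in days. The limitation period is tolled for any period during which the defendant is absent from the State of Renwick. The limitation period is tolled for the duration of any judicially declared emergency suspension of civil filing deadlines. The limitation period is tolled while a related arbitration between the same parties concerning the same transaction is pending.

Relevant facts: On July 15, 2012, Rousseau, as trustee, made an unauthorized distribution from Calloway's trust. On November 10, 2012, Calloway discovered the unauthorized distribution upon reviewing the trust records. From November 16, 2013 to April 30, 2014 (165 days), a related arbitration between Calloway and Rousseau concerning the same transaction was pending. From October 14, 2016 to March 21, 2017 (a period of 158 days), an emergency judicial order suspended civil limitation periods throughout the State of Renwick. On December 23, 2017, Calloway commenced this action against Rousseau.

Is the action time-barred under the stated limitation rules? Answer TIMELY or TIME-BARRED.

Taking the later of the act (July 15, 2012) and discovery (November 10, 2012), the claim accrued on November 10, 2012.
4 years from November 10, 2012 is November 10, 2016.
The pending related arbitration from November 16, 2013 to April 30, 2014 tolled the period for 165 days, extending the deadline to April 24, 2017.
Because the emergency suspension of filing deadlines ran from October 14, 2016 to March 21, 2017, the deadline is extended by 158 days to September 29, 2017.
The December 23, 2017 filing falls after the September 29, 2017 deadline; the claim is time-barred.

TIME-BARRED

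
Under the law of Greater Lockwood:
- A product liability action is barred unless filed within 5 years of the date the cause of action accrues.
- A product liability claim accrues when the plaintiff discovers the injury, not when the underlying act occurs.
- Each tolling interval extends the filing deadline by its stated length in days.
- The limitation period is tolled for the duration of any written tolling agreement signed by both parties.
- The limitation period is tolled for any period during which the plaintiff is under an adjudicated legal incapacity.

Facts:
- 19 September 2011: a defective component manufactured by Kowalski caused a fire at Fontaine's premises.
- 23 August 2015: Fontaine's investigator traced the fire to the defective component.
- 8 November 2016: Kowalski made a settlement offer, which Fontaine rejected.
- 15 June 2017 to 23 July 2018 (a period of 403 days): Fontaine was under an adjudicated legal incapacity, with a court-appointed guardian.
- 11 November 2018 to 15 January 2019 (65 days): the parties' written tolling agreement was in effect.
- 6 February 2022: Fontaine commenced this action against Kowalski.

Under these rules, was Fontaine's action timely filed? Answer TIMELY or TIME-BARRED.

Under the discovery rule, the claim accrued on 23 August 2015, when Fontaine discovered the injury — not on the 19 September 2011 date of the underlying act.
Adding the 5 years base period to 23 August 2015 gives a deadline of 23 August 2020, before any tolling.
The plaintiff's legal incapacity from 15 June 2017 to 23 July 2018 tolled the period for 403 days, extending the deadline to 30 September 2021.
Because the written tolling agreement ran from 11 November 2018 to 15 January 2019, the deadline is extended by 65 days to 4 December 2021.
The other events in the timeline have no effect on the limitation period under the stated rules.
The 6 February 2022 filing falls after the 4 December 2021 deadline; the claim is time-barred.

TIME-BARRED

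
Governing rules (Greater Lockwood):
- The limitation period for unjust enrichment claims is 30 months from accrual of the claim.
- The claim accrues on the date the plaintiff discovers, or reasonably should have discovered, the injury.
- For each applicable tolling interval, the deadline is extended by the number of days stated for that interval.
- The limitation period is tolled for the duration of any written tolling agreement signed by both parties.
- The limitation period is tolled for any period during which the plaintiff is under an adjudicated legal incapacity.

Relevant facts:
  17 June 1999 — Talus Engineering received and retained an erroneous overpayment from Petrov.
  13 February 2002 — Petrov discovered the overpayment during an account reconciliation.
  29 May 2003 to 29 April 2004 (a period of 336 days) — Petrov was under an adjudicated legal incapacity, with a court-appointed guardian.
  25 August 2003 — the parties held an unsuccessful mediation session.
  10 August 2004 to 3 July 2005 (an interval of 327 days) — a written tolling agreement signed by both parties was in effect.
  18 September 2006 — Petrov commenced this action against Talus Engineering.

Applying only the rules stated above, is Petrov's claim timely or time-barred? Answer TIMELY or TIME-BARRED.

The claim did not accrue until Petrov discovered the injury on 13 February 2002; the 17 June 1999 act date does not start the clock under the stated rule.
30 months from 13 February 2002 is 13 August 2004.
The plaintiff's legal incapacity from 29 May 2003 to 29 April 2004 tolled the period for 336 days, extending the deadline to 15 July 2005.
Because the written tolling agreement ran from 10 August 2004 to 3 July 2005, the deadline is extended by 327 days to 7 June 2006.
None of the other events listed affects the running of the period under the stated rules.
The 18 September 2006 filing falls after the 7 June 2006 deadline; the claim is time-barred.

TIME-BARRED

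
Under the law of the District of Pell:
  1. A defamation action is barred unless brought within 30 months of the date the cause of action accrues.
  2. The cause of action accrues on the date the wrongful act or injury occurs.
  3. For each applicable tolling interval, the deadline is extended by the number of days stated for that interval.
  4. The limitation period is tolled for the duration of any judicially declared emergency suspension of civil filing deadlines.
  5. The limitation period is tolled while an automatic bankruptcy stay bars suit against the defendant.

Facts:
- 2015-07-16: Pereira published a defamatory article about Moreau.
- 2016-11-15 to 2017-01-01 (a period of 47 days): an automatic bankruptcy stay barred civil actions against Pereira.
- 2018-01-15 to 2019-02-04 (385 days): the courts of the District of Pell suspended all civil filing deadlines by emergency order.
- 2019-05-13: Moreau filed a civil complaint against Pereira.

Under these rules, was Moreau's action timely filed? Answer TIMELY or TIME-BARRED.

TIME-BARRED

The limitation period began to run on 2015-07-16.
The untolled deadline — 30 months after 2015-07-16 — is 2018-01-16.
The automatic bankruptcy stay from 2016-11-15 to 2017-01-01 tolled the period for 47 days, extending the deadline to 2018-03-04.
The emergency suspension of filing deadlines from 2018-01-15 to 2019-02-04 tolled the period for 385 days, extending the deadline to 2019-03-24.
The 2019-05-13 filing falls after the 2019-03-24 deadline; the claim is time-barred.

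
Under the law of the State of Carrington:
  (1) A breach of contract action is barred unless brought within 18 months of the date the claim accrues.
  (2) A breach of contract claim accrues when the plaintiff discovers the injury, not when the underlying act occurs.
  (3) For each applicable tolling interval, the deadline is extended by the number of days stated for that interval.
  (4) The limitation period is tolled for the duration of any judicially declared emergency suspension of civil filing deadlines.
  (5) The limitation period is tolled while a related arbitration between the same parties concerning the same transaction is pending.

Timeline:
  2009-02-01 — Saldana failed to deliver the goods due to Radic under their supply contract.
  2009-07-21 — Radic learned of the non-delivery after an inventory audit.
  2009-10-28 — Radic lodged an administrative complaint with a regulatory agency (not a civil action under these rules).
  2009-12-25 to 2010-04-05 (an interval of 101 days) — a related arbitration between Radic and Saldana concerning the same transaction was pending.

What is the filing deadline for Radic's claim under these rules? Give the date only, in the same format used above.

2011-05-02

Accrual is tied to discovery, so the period began on 2009-07-21 rather than on 2009-02-01 when the act occurred.
Adding the 18 months base period to 2009-07-21 gives a deadline of 2011-01-21, before any tolling.
The pending related arbitration from 2009-12-25 to 2010-04-05 tolled the period for 101 days, extending the deadline to 2011-05-02.
Nothing else in the chronology tolls or restarts the period.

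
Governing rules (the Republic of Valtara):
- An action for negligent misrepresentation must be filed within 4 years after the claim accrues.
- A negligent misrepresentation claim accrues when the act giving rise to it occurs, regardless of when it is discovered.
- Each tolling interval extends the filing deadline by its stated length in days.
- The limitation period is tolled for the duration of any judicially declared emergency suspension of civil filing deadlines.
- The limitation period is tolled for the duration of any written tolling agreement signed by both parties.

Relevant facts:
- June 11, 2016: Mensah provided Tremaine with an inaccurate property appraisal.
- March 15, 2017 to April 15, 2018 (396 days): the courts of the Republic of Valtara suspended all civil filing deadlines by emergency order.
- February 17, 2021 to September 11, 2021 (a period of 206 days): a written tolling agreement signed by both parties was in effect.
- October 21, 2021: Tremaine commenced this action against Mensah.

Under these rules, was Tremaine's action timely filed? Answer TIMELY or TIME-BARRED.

TIMELY

The claim accrued on June 11, 2016, when the wrongful act occurred.
4 years from June 11, 2016 is June 11, 2020.
Because the emergency suspension of filing deadlines ran from March 15, 2017 to April 15, 2018, the deadline is extended by 396 days to July 12, 2021.
Because the written tolling agreement ran from February 17, 2021 to September 11, 2021, the deadline is extended by 206 days to February 3, 2022.
Filing on October 21, 2021 beat the February 3, 2022 deadline — the action is timely.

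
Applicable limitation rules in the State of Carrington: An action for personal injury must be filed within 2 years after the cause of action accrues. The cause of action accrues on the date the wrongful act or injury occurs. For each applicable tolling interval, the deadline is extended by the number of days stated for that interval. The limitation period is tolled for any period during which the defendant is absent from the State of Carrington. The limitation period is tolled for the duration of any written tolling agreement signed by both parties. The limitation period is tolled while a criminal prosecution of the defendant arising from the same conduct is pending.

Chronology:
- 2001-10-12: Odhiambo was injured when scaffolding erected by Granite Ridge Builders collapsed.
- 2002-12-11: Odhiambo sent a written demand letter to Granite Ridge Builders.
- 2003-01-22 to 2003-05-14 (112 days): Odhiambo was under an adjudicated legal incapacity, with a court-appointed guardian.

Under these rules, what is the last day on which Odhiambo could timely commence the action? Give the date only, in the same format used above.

The limitation period began to run on 2001-10-12.
The untolled deadline — 2 years after 2001-10-12 — is 2003-10-12.
No stated provision tolls the period for the plaintiff's incapacity, so the interval from 2003-01-22 to 2003-05-14 has no effect on the deadline.
Nothing else in the chronology tolls or restarts the period.

2003-10-12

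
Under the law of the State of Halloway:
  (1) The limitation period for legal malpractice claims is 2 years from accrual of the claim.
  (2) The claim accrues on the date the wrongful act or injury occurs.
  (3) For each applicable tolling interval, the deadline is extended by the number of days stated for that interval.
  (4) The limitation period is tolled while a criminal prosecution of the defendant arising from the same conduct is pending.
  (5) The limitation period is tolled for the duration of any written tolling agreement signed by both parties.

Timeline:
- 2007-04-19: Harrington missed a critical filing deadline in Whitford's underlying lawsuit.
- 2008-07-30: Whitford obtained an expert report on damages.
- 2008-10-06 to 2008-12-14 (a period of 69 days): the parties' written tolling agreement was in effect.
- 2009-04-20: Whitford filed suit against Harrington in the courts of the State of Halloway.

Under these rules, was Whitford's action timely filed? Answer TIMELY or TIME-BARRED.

The limitation period began to run on 2007-04-19.
The untolled deadline — 2 years after 2007-04-19 — is 2009-04-19.
The period was tolled for 69 days by the written tolling agreement (2008-10-06 to 2008-12-14), pushing the deadline to 2009-06-27.
The other events in the timeline have no effect on the limitation period under the stated rules.
Filing on 2009-04-20 beat the 2009-06-27 deadline — the action is timely.

TIMELY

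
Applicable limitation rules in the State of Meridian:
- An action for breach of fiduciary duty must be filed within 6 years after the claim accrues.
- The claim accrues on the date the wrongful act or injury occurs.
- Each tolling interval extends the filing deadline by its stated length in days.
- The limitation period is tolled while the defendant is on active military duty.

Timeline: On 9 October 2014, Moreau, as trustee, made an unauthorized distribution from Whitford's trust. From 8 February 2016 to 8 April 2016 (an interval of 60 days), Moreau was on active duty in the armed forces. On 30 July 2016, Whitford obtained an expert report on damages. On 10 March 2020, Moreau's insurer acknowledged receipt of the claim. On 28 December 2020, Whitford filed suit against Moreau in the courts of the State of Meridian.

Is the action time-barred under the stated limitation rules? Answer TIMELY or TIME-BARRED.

TIME-BARRED

The claim accrued on 9 October 2014, the date of the act.
Adding the 6 years base period to 9 October 2014 gives a deadline of 9 October 2020, before any tolling.
Because the defendant's active military service ran from 8 February 2016 to 8 April 2016, the deadline is extended by 60 days to 8 December 2020.
None of the other events listed affects the running of the period under the stated rules.
Whitford filed on 28 December 2020, after the 8 December 2020 deadline, so the action is time-barred.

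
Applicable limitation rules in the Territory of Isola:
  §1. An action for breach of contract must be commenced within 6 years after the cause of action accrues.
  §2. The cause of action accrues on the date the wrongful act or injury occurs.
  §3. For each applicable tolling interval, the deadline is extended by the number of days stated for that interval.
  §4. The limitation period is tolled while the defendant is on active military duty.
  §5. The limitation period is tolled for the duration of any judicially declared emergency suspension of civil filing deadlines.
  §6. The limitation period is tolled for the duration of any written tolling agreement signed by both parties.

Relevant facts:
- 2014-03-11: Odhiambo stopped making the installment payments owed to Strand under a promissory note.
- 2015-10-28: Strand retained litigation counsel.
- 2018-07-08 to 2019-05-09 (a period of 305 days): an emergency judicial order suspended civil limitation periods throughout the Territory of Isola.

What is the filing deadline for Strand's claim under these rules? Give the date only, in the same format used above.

The claim accrued on 2014-03-11, when the wrongful act occurred.
The untolled deadline — 6 years after 2014-03-11 — is 2020-03-11.
The period was tolled for 305 days by the emergency suspension of filing deadlines (2018-07-08 to 2019-05-09), pushing the deadline to 2021-01-10.
None of the other events listed affects the running of the period under the stated rules.

2021-01-10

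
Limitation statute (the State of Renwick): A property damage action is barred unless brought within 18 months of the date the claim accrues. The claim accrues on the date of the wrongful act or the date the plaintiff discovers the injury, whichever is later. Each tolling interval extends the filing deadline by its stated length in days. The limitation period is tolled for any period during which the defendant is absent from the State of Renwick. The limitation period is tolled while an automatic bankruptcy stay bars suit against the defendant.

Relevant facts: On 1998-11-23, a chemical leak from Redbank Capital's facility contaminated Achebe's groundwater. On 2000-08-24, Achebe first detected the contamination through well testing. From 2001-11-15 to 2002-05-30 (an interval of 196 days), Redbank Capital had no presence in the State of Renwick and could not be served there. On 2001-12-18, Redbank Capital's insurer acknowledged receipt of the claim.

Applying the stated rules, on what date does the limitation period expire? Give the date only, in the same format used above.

The claim accrued on 2000-08-24 — the later of the 1998-11-23 act and the 2000-08-24 discovery.
Adding the 18 months base period to 2000-08-24 gives a deadline of 2002-02-24, before any tolling.
Because the defendant's absence from the jurisdiction ran from 2001-11-15 to 2002-05-30, the deadline is extended by 196 days to 2002-09-08.
Nothing else in the chronology tolls or restarts the period.

2002-09-08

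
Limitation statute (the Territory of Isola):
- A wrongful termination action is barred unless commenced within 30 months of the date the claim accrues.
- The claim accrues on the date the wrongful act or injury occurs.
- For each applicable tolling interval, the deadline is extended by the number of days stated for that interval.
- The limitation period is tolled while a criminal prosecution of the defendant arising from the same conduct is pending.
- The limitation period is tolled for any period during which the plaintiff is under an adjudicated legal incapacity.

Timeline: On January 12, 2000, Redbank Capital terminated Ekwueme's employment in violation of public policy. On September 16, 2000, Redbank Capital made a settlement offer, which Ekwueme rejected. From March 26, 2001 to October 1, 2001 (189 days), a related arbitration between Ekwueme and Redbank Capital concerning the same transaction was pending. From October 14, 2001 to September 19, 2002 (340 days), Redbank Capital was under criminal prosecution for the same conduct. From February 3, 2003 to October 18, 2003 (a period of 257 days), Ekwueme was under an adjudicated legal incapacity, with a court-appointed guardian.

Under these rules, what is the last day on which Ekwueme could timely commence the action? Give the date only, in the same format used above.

The limitation period began to run on January 12, 2000.
The untolled deadline — 30 months after January 12, 2000 — is July 12, 2002.
The period was tolled for 340 days by the pending criminal prosecution (October 14, 2001 to September 19, 2002), pushing the deadline to June 17, 2003.
Because the plaintiff's legal incapacity ran from February 3, 2003 to October 18, 2003, the deadline is extended by 257 days to February 29, 2004.
Although a pending arbitration ran from March 26, 2001 to October 1, 2001, the stated rules do not make that a tolling event, so it is disregarded.
Nothing else in the chronology tolls or restarts the period.

February 29, 2004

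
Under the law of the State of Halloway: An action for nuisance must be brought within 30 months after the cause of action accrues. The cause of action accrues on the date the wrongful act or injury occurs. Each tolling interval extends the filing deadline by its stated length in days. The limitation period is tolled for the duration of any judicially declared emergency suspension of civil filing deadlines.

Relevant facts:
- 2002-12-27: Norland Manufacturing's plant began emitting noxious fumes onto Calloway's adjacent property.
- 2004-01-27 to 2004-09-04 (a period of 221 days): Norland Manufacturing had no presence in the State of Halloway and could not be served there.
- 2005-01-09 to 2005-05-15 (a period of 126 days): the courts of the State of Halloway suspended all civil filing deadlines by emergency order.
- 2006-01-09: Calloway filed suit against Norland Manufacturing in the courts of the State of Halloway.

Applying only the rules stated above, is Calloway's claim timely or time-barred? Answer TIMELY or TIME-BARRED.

TIME-BARRED

The limitation period began to run on 2002-12-27.
Adding the 30 months base period to 2002-12-27 gives a deadline of 2005-06-27, before any tolling.
The period was tolled for 126 days by the emergency suspension of filing deadlines (2005-01-09 to 2005-05-15), pushing the deadline to 2005-10-31.
No stated provision tolls the period for the defendant's absence, so the interval from 2004-01-27 to 2004-09-04 has no effect on the deadline.
The 2006-01-09 filing falls after the 2005-10-31 deadline; the claim is time-barred.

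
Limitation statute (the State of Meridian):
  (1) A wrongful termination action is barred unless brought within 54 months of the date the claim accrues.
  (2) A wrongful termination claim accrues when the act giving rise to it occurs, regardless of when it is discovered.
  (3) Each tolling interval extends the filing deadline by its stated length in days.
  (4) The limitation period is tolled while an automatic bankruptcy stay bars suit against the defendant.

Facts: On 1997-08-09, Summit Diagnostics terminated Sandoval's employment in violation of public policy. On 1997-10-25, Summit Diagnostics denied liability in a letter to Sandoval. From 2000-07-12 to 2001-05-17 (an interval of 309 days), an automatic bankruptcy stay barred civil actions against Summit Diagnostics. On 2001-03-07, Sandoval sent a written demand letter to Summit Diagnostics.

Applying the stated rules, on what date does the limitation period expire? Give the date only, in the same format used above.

2002-12-15

The claim accrued on 1997-08-09, the date of the act.
54 months from 1997-08-09 is 2002-02-09.
Because the automatic bankruptcy stay ran from 2000-07-12 to 2001-05-17, the deadline is extended by 309 days to 2002-12-15.
Nothing else in the chronology tolls or restarts the period.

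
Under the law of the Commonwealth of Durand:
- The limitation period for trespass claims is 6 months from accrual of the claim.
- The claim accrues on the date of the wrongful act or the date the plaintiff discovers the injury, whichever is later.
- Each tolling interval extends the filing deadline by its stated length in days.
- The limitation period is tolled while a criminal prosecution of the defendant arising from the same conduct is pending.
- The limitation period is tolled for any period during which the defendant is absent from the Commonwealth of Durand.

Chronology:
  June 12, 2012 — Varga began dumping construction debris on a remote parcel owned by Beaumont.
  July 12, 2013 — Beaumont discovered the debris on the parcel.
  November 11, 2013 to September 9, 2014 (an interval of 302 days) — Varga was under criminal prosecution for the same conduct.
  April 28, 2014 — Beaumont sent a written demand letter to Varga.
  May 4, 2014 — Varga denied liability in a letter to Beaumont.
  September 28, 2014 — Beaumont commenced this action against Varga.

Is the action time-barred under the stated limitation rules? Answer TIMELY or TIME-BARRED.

Because discovery on July 12, 2013 post-dates the June 12, 2012 act, accrual under the later-of rule falls on July 12, 2013.
6 months from July 12, 2013 is January 12, 2014.
The period was tolled for 302 days by the pending criminal prosecution (November 11, 2013 to September 9, 2014), pushing the deadline to November 10, 2014.
Nothing else in the chronology tolls or restarts the period.
Filing on September 28, 2014 beat the November 10, 2014 deadline — the action is timely.

TIMELY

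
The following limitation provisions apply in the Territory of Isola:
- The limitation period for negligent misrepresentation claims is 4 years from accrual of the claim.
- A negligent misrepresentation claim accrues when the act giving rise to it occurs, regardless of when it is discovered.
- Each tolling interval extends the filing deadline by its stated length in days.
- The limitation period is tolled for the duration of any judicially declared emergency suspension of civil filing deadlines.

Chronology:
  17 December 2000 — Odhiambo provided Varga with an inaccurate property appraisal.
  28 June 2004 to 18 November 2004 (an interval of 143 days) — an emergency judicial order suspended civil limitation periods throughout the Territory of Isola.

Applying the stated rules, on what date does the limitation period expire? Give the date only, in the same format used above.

9 May 2005

The claim accrued on 17 December 2000, when the wrongful act occurred.
Adding the 4 years base period to 17 December 2000 gives a deadline of 17 December 2004, before any tolling.
Because the emergency suspension of filing deadlines ran from 28 June 2004 to 18 November 2004, the deadline is extended by 143 days to 9 May 2005.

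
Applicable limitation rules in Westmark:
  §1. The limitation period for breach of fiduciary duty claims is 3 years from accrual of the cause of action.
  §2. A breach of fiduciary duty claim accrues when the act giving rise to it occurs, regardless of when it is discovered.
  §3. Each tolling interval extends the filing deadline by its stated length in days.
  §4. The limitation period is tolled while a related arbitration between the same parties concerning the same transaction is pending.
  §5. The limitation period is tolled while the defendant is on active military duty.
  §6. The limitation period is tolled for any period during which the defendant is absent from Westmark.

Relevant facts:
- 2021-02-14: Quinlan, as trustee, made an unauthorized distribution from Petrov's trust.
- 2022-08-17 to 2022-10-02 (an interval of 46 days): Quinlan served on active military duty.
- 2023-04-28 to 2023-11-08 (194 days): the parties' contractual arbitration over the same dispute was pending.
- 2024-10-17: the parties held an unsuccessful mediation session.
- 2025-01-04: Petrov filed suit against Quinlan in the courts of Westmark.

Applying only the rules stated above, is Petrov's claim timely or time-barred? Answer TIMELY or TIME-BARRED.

The claim accrued on 2021-02-14, when the wrongful act occurred.
The untolled deadline — 3 years after 2021-02-14 — is 2024-02-14.
The defendant's active military service from 2022-08-17 to 2022-10-02 tolled the period for 46 days, extending the deadline to 2024-03-31.
The pending related arbitration from 2023-04-28 to 2023-11-08 tolled the period for 194 days, extending the deadline to 2024-10-11.
The other events in the timeline have no effect on the limitation period under the stated rules.
Petrov filed on 2025-01-04, after the 2024-10-11 deadline, so the action is time-barred.

TIME-BARRED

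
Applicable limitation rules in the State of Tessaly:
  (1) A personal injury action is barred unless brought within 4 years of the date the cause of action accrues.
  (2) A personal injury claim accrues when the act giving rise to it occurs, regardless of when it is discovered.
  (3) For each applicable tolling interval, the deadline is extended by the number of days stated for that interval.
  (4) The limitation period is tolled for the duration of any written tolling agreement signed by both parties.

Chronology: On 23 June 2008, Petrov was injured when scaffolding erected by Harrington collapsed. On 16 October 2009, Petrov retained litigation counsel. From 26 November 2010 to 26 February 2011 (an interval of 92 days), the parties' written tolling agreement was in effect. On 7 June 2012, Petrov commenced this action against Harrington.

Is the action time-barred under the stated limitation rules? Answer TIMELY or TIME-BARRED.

The limitation period began to run on 23 June 2008.
Adding the 4 years base period to 23 June 2008 gives a deadline of 23 June 2012, before any tolling.
The written tolling agreement from 26 November 2010 to 26 February 2011 tolled the period for 92 days, extending the deadline to 23 September 2012.
Nothing else in the chronology tolls or restarts the period.
Petrov filed on 7 June 2012, before the 23 September 2012 deadline, so the action is timely.

TIMELY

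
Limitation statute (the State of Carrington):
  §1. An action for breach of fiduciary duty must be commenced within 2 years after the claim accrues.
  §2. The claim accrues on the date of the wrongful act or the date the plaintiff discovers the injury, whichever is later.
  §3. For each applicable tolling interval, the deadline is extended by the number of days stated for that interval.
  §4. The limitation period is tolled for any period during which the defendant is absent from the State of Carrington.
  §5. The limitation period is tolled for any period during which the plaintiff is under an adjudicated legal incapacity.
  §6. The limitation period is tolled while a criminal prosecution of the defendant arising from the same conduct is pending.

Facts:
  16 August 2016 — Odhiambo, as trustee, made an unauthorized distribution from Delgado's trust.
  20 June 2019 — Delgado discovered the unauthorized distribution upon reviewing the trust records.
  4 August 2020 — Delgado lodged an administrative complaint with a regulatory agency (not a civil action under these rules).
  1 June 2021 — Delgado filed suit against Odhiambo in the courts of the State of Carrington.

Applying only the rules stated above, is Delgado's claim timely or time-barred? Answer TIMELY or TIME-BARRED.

The claim accrued on 20 June 2019 — the later of the 16 August 2016 act and the 20 June 2019 discovery.
Adding the 2 years base period to 20 June 2019 gives a deadline of 20 June 2021, before any tolling.
The other events in the timeline have no effect on the limitation period under the stated rules.
The 1 June 2021 filing precedes the 20 June 2021 deadline; the claim is timely.

TIMELY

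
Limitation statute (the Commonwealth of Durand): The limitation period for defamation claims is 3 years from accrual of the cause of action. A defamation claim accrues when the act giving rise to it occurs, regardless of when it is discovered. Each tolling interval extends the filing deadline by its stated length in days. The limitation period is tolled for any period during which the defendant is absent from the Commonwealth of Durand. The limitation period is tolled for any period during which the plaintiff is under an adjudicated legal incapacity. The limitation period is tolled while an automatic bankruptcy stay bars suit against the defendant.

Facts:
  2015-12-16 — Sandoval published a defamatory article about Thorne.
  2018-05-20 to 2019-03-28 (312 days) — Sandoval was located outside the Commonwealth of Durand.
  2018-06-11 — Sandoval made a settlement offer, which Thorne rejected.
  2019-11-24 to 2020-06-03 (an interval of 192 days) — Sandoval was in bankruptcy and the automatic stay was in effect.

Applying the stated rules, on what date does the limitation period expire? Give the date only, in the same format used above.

The claim accrued on 2015-12-16, when the wrongful act occurred.
Adding the 3 years base period to 2015-12-16 gives a deadline of 2018-12-16, before any tolling.
Because the defendant's absence from the jurisdiction ran from 2018-05-20 to 2019-03-28, the deadline is extended by 312 days to 2019-10-24.
The automatic bankruptcy stay starting 2019-11-24 came too late — the period had run on 2019-10-24 — and so does not extend the deadline.
None of the other events listed affects the running of the period under the stated rules.

2019-10-24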